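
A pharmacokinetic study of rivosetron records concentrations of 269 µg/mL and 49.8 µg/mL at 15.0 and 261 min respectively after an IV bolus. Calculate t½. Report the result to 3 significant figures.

k = ln(C₁/C₂) / (t₂ − t₁) = ln(269/49.8) / (261 − 15.0)
  = 1.687 / 246.0 = 0.006856 min⁻¹
t½ = ln 2 / k = ln 2 / 0.006856 ≈ 101 minutes

101 minutes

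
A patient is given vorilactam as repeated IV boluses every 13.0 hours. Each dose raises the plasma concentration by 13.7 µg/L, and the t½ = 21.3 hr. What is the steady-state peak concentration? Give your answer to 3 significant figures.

39.7 µg/L

k = ln 2 / 21.3 = 0.03254 hr⁻¹
Fraction remaining after one interval: e^(−kτ) = e^(−0.03254 × 13.0) = 0.6550
R = 1 / (1 − 0.6550) = 2.899
Css,max = 13.7 × 2.899 ≈ 39.7 µg/L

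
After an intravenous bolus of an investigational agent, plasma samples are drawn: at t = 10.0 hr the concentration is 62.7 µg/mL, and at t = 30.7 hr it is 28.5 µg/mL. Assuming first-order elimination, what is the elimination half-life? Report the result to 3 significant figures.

18.2 hours

k = ln(C₁/C₂) / (t₂ − t₁) = ln(62.7/28.5) / (30.7 − 10.0)
  = 0.7885 / 20.70 = 0.03809 hr⁻¹
t½ = ln 2 / k = ln 2 / 0.03809 ≈ 18.2 hours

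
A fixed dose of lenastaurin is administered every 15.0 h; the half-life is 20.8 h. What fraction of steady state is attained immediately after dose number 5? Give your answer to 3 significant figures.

k = ln 2 / 20.8 = 0.03332 h⁻¹
f_n = 1 − e^(−nkτ) = 1 − e^(−5 × 0.03332 × 15.0) = 1 − e^(−2.499) = 1 − 0.08214 ≈ 0.918

0.918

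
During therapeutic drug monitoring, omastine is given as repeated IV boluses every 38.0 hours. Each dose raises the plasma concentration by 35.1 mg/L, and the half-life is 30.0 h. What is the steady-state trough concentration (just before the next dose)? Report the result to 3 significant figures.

k = ln 2 / 30.0 = 0.02310 h⁻¹
Fraction remaining after one interval: e^(−kτ) = e^(−0.02310 × 38.0) = 0.4156
R = 1 / (1 − 0.4156) = 1.711
Css,max = 35.1 × 1.711 = 60.06 mg/L
Css,min = Css,max × e^(−kτ) = 60.06 × 0.4156 ≈ 25.0 mg/L

25.0 mg/L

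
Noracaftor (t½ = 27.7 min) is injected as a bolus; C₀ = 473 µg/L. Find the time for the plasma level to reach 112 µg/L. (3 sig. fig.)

57.6 minutes

k = ln 2 / 27.7 = 0.02502 min⁻¹
C(t) = C₀ e^(−kt)  ⇒  t = ln(C₀/C) / k
t = ln(473/112) / 0.02502 = 1.441 / 0.02502 ≈ 57.6 minutes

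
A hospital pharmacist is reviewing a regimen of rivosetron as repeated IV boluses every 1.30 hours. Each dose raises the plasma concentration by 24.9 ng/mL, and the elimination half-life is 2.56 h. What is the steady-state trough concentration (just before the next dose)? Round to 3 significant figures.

59.0 ng/mL

k = ln 2 / 2.56 = 0.2708 h⁻¹
Fraction remaining after one interval: e^(−kτ) = e^(−0.2708 × 1.30) = 0.7033
R = 1 / (1 − 0.7033) = 3.370
Css,max = 24.9 × 3.370 = 83.92 ng/mL
Css,min = Css,max × e^(−kτ) = 83.92 × 0.7033 ≈ 59.0 ng/mL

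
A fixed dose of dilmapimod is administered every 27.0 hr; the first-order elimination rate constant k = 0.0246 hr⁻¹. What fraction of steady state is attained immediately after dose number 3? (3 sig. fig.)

f_n = 1 − e^(−nkτ) = 1 − e^(−3 × 0.02460 × 27.0) = 1 − e^(−1.993) = 1 − 0.1363 ≈ 0.864

0.864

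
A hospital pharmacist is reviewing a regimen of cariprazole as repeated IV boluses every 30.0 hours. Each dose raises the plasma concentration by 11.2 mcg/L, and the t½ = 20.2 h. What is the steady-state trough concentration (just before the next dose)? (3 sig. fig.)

6.22 mcg/L

k = ln 2 / 20.2 = 0.03431 h⁻¹
Fraction remaining after one interval: e^(−kτ) = e^(−0.03431 × 30.0) = 0.3572
R = 1 / (1 − 0.3572) = 1.556
Css,max = 11.2 × 1.556 = 17.42 mcg/L
Css,min = Css,max × e^(−kτ) = 17.42 × 0.3572 ≈ 6.22 mcg/L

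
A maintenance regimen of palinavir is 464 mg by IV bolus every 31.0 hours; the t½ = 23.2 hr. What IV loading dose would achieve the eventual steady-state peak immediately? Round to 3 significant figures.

k = ln 2 / 23.2 = 0.02988 hr⁻¹
Accumulation ratio R = 1 / (1 − e^(−kτ)) = 1 / (1 − e^(−0.02988×31.0)) = 1 / (1 − 0.3961) = 1.656
Loading dose = maintenance dose × R = 464 × 1.656 ≈ 768 mg

768 mg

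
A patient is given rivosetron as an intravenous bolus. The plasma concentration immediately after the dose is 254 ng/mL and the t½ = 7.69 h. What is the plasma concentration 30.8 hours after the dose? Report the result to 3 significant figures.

k = ln 2 / 7.69 = 0.09014 h⁻¹
30.8 h is 4.005 half-lives, so C = 254 × (1/2)^4.005 = 254 × 0.06228 ≈ 15.8 ng/mL

15.8 ng/mL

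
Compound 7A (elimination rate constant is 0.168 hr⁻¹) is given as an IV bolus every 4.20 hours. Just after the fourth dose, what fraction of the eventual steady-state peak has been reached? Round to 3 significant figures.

0.941

f_n = 1 − e^(−nkτ) = 1 − e^(−4 × 0.1680 × 4.20) = 1 − e^(−2.822) = 1 − 0.05946 ≈ 0.941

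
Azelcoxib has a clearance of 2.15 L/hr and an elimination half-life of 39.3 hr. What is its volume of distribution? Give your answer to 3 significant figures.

k = ln 2 / t½ = ln 2 / 39.3 = 0.01764 hr⁻¹
V = CL / k = 2.15 / 0.01764 ≈ 122 L

122 L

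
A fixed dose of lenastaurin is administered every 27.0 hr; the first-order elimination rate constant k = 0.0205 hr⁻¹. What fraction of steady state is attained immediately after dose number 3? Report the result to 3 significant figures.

0.810

f_n = 1 − e^(−nkτ) = 1 − e^(−3 × 0.02050 × 27.0) = 1 − e^(−1.660) = 1 − 0.1900 ≈ 0.810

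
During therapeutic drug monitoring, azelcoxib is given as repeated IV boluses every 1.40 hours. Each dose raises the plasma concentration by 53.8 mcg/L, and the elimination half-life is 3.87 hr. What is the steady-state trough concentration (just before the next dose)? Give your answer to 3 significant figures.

k = ln 2 / 3.87 = 0.1791 hr⁻¹
Fraction remaining after one interval: e^(−kτ) = e^(−0.1791 × 1.40) = 0.7782
R = 1 / (1 − 0.7782) = 4.509
Css,max = 53.8 × 4.509 = 242.6 mcg/L
Css,min = Css,max × e^(−kτ) = 242.6 × 0.7782 ≈ 189 mcg/L

189 mcg/L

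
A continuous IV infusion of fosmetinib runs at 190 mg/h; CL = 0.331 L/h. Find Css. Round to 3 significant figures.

Css = infusion rate / CL = 190 / 0.331 ≈ 574 µg/mL

574 µg/mL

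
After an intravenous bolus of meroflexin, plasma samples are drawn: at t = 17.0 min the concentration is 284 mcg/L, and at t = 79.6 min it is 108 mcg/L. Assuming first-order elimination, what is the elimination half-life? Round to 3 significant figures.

k = ln(C₁/C₂) / (t₂ − t₁) = ln(284/108) / (79.6 − 17.0)
  = 0.9668 / 62.60 = 0.01544 min⁻¹
t½ = ln 2 / k = ln 2 / 0.01544 ≈ 44.9 minutes

44.9 minutes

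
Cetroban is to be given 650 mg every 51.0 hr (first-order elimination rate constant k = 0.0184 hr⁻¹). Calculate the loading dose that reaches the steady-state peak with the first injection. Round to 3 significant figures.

1070 mg

Accumulation ratio R = 1 / (1 − e^(−kτ)) = 1 / (1 − e^(−0.01840×51.0)) = 1 / (1 − 0.3913) = 1.643
Loading dose = maintenance dose × R = 650 × 1.643 ≈ 1070 mg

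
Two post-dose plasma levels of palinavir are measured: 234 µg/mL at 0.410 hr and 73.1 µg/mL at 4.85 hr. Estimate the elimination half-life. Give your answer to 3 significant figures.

k = ln(C₁/C₂) / (t₂ − t₁) = ln(234/73.1) / (4.85 − 0.410)
  = 1.163 / 4.440 = 0.2620 hr⁻¹
t½ = ln 2 / k = ln 2 / 0.2620 ≈ 2.65 hours

2.65 hours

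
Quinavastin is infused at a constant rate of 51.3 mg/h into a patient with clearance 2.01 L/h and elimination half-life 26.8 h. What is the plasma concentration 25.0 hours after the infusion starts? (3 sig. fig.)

12.2 mg/L

Css = rate / CL = 51.3 / 2.01 = 25.52 mg/L
k = ln 2 / 26.8 = 0.02586 h⁻¹
C(t) = Css (1 − e^(−kt)) = 25.52 × (1 − e^(−0.6466)) = 25.52 × 0.4762 ≈ 12.2 mg/L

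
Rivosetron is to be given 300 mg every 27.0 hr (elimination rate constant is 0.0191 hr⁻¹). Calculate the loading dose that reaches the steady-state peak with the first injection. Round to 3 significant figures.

Accumulation ratio R = 1 / (1 − e^(−kτ)) = 1 / (1 − e^(−0.01910×27.0)) = 1 / (1 − 0.5971) = 2.482
Loading dose = maintenance dose × R = 300 × 2.482 ≈ 745 mg

745 mg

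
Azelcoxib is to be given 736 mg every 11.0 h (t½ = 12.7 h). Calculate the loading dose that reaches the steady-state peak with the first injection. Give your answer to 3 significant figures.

k = ln 2 / 12.7 = 0.05458 h⁻¹
Accumulation ratio R = 1 / (1 − e^(−kτ)) = 1 / (1 − e^(−0.05458×11.0)) = 1 / (1 − 0.5486) = 2.215
Loading dose = maintenance dose × R = 736 × 2.215 ≈ 1630 mg

1630 mg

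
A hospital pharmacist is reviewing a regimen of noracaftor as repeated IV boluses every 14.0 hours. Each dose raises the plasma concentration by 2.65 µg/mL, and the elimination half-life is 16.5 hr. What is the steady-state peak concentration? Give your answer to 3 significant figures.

k = ln 2 / 16.5 = 0.04201 hr⁻¹
Fraction remaining after one interval: e^(−kτ) = e^(−0.04201 × 14.0) = 0.5554
R = 1 / (1 − 0.5554) = 2.249
Css,max = 2.65 × 2.249 ≈ 5.96 µg/mL

5.96 µg/mL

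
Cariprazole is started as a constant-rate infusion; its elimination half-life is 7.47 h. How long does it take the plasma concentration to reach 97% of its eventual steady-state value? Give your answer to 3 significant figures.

37.8 hours

k = ln 2 / 7.47 = 0.09279 h⁻¹
f = 1 − e^(−kt)  ⇒  t = −ln(1 − f) / k
t = −ln(1 − 0.97) / 0.09279 = 3.507 / 0.09279 ≈ 37.8 hours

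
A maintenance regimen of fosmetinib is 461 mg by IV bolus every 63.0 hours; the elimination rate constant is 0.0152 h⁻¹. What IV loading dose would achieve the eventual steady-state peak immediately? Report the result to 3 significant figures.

748 mg

Accumulation ratio R = 1 / (1 − e^(−kτ)) = 1 / (1 − e^(−0.01520×63.0)) = 1 / (1 − 0.3838) = 1.623
Loading dose = maintenance dose × R = 461 × 1.623 ≈ 748 mg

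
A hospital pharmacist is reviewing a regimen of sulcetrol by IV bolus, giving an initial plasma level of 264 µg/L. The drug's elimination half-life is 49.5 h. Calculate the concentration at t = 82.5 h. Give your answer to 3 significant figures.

k = ln 2 / 49.5 = 0.01400 h⁻¹
C(t) = C₀ e^(−kt) = 264 × e^(−0.01400 × 82.5) = 264 × e^(−1.155) = 264 × 0.3150 ≈ 83.2 µg/L

83.2 µg/L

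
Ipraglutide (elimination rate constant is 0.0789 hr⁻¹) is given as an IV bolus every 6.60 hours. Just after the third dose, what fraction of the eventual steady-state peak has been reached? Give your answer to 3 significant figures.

f_n = 1 − e^(−nkτ) = 1 − e^(−3 × 0.07890 × 6.60) = 1 − e^(−1.562) = 1 − 0.2097 ≈ 0.790

0.790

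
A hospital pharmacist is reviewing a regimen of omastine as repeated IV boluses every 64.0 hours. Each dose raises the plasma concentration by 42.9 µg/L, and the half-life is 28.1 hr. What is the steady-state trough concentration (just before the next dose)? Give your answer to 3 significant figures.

11.1 µg/L

k = ln 2 / 28.1 = 0.02467 hr⁻¹
Fraction remaining after one interval: e^(−kτ) = e^(−0.02467 × 64.0) = 0.2062
R = 1 / (1 − 0.2062) = 1.260
Css,max = 42.9 × 1.260 = 54.05 µg/L
Css,min = Css,max × e^(−kτ) = 54.05 × 0.2062 ≈ 11.1 µg/L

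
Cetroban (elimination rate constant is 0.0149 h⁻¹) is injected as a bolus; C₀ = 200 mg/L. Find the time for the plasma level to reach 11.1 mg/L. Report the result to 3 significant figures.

194 hours

C(t) = C₀ e^(−kt)  ⇒  t = ln(C₀/C) / k
t = ln(200/11.1) / 0.01490 = 2.891 / 0.01490 ≈ 194 hours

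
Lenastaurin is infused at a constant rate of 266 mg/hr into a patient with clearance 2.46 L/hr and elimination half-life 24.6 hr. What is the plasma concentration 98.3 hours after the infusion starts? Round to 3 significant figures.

Css = rate / CL = 266 / 2.46 = 108.1 µg/mL
k = ln 2 / 24.6 = 0.02818 hr⁻¹
C(t) = Css (1 − e^(−kt)) = 108.1 × (1 − e^(−2.770)) = 108.1 × 0.9373 ≈ 101 µg/mL

101 µg/mL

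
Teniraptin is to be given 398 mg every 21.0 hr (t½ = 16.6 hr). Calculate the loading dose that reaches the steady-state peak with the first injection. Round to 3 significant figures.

k = ln 2 / 16.6 = 0.04176 hr⁻¹
Accumulation ratio R = 1 / (1 − e^(−kτ)) = 1 / (1 − e^(−0.04176×21.0)) = 1 / (1 − 0.4161) = 1.713
Loading dose = maintenance dose × R = 398 × 1.713 ≈ 682 mg

682 mg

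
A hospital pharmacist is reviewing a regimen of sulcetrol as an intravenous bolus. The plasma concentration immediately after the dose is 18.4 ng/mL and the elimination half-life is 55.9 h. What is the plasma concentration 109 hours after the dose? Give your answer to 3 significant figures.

k = ln 2 / 55.9 = 0.01240 h⁻¹
C(t) = C₀ e^(−kt) = 18.4 × e^(−0.01240 × 109) = 18.4 × e^(−1.352) = 18.4 × 0.2588 ≈ 4.76 ng/mL

4.76 ng/mL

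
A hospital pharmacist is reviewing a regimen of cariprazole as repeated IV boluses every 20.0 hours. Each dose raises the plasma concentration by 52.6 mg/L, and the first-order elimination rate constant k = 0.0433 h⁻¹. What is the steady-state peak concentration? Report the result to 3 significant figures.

Fraction remaining after one interval: e^(−kτ) = e^(−0.04330 × 20.0) = 0.4206
R = 1 / (1 − 0.4206) = 1.726
Css,max = 52.6 × 1.726 ≈ 90.8 mg/L

90.8 mg/L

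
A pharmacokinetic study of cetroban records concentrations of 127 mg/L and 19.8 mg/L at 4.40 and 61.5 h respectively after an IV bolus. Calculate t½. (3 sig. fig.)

k = ln(C₁/C₂) / (t₂ − t₁) = ln(127/19.8) / (61.5 − 4.40)
  = 1.859 / 57.10 = 0.03255 h⁻¹
t½ = ln 2 / k = ln 2 / 0.03255 ≈ 21.3 hours

21.3 hours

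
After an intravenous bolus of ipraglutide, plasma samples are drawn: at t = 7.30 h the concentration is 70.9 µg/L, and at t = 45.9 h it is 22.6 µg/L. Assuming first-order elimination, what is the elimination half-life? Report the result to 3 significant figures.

k = ln(C₁/C₂) / (t₂ − t₁) = ln(70.9/22.6) / (45.9 − 7.30)
  = 1.143 / 38.60 = 0.02962 h⁻¹
t½ = ln 2 / k = ln 2 / 0.02962 ≈ 23.4 hours

23.4 hours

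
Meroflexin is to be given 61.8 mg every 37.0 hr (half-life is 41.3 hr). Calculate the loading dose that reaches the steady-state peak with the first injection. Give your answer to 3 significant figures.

134 mg

k = ln 2 / 41.3 = 0.01678 hr⁻¹
Accumulation ratio R = 1 / (1 − e^(−kτ)) = 1 / (1 − e^(−0.01678×37.0)) = 1 / (1 − 0.5374) = 2.162
Loading dose = maintenance dose × R = 61.8 × 2.162 ≈ 134 mg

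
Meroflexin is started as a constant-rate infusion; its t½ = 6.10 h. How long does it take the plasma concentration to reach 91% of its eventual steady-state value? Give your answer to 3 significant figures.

k = ln 2 / 6.10 = 0.1136 h⁻¹
f = 1 − e^(−kt)  ⇒  t = −ln(1 − f) / k
t = −ln(1 − 0.91) / 0.1136 = 2.408 / 0.1136 ≈ 21.2 hours

21.2 hours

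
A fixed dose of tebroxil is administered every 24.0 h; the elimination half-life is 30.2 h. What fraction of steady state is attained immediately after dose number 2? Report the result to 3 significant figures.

0.668

k = ln 2 / 30.2 = 0.02295 h⁻¹
f_n = 1 − e^(−nkτ) = 1 − e^(−2 × 0.02295 × 24.0) = 1 − e^(−1.102) = 1 − 0.3323 ≈ 0.668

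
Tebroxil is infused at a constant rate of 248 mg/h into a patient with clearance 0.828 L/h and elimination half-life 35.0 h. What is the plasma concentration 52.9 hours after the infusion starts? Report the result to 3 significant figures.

Css = rate / CL = 248 / 0.828 = 299.5 mg/L
k = ln 2 / 35.0 = 0.01980 h⁻¹
C(t) = Css (1 − e^(−kt)) = 299.5 × (1 − e^(−1.048)) = 299.5 × 0.6492 ≈ 194 mg/L

194 mg/L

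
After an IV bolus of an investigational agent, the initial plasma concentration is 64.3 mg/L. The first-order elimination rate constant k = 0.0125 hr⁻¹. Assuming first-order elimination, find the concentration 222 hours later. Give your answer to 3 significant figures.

C(t) = C₀ e^(−kt) = 64.3 × e^(−0.01250 × 222) = 64.3 × e^(−2.775) = 64.3 × 0.06235 ≈ 4.01 mg/L

4.01 mg/L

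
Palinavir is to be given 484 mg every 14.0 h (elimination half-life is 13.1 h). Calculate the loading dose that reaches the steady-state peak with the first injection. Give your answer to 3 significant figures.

925 mg

k = ln 2 / 13.1 = 0.05291 h⁻¹
Accumulation ratio R = 1 / (1 − e^(−kτ)) = 1 / (1 − e^(−0.05291×14.0)) = 1 / (1 − 0.4767) = 1.911
Loading dose = maintenance dose × R = 484 × 1.911 ≈ 925 mg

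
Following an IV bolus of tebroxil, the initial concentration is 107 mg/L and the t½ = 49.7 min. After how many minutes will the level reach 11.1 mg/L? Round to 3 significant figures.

k = ln 2 / 49.7 = 0.01395 min⁻¹
C(t) = C₀ e^(−kt)  ⇒  t = ln(C₀/C) / k
t = ln(107/11.1) / 0.01395 = 2.266 / 0.01395 ≈ 162 minutes

162 minutes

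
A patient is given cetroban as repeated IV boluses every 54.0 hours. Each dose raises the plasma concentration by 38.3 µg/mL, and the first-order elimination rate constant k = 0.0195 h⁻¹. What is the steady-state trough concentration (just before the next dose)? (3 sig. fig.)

Fraction remaining after one interval: e^(−kτ) = e^(−0.01950 × 54.0) = 0.3489
R = 1 / (1 − 0.3489) = 1.536
Css,max = 38.3 × 1.536 = 58.82 µg/mL
Css,min = Css,max × e^(−kτ) = 58.82 × 0.3489 ≈ 20.5 µg/mL

20.5 µg/mL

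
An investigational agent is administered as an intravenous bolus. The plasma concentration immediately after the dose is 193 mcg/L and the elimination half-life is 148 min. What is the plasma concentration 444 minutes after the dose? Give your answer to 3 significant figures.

24.1 mcg/L

k = ln 2 / 148 = 0.004683 min⁻¹
444 min is 3.000 half-lives, so C = 193 × (1/2)^3.000 = 193 × 0.1250 ≈ 24.1 mcg/L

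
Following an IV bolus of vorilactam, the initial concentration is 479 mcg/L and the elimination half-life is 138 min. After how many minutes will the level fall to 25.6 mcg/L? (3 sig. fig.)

583 minutes

k = ln 2 / 138 = 0.005023 min⁻¹
C(t) = C₀ e^(−kt)  ⇒  t = ln(C₀/C) / k
t = ln(479/25.6) / 0.005023 = 2.929 / 0.005023 ≈ 583 minutes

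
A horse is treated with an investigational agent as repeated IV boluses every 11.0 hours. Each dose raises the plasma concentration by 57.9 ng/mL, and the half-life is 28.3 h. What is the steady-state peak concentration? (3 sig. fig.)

k = ln 2 / 28.3 = 0.02449 h⁻¹
Fraction remaining after one interval: e^(−kτ) = e^(−0.02449 × 11.0) = 0.7638
R = 1 / (1 − 0.7638) = 4.234
Css,max = 57.9 × 4.234 ≈ 245 ng/mL

245 ng/mL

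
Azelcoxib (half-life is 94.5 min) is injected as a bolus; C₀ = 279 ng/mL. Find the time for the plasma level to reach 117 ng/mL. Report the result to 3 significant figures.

118 minutes

k = ln 2 / 94.5 = 0.007335 min⁻¹
C(t) = C₀ e^(−kt)  ⇒  t = ln(C₀/C) / k
t = ln(279/117) / 0.007335 = 0.8690 / 0.007335 ≈ 118 minutes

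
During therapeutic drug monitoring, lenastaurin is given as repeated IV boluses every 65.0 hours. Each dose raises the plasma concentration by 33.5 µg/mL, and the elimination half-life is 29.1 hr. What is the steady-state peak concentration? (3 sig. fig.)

k = ln 2 / 29.1 = 0.02382 hr⁻¹
Fraction remaining after one interval: e^(−kτ) = e^(−0.02382 × 65.0) = 0.2126
R = 1 / (1 − 0.2126) = 1.270
Css,max = 33.5 × 1.270 ≈ 42.5 µg/mL

42.5 µg/mL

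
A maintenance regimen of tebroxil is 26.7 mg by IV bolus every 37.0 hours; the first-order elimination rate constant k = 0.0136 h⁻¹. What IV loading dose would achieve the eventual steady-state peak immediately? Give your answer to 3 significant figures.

67.5 mg

Accumulation ratio R = 1 / (1 − e^(−kτ)) = 1 / (1 − e^(−0.01360×37.0)) = 1 / (1 − 0.6046) = 2.529
Loading dose = maintenance dose × R = 26.7 × 2.529 ≈ 67.5 mg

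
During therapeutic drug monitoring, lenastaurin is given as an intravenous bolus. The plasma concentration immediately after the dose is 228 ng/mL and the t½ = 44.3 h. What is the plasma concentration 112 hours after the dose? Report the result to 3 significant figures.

k = ln 2 / 44.3 = 0.01565 h⁻¹
C(t) = C₀ e^(−kt) = 228 × e^(−0.01565 × 112) = 228 × e^(−1.752) = 228 × 0.1734 ≈ 39.5 ng/mL

39.5 ng/mL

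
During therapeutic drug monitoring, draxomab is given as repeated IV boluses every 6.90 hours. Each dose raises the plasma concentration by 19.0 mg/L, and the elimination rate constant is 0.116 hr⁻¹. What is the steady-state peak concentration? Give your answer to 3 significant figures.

34.5 mg/L

Fraction remaining after one interval: e^(−kτ) = e^(−0.1160 × 6.90) = 0.4491
R = 1 / (1 − 0.4491) = 1.815
Css,max = 19.0 × 1.815 ≈ 34.5 mg/L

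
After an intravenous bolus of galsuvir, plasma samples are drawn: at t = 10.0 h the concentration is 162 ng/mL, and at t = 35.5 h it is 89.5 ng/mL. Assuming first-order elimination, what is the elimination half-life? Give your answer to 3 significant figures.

29.8 hours

k = ln(C₁/C₂) / (t₂ − t₁) = ln(162/89.5) / (35.5 − 10.0)
  = 0.5934 / 25.50 = 0.02327 h⁻¹
t½ = ln 2 / k = ln 2 / 0.02327 ≈ 29.8 hours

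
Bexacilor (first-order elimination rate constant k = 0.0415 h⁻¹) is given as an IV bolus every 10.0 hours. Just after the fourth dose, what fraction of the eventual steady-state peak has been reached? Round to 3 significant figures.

0.810

f_n = 1 − e^(−nkτ) = 1 − e^(−4 × 0.04150 × 10.0) = 1 − e^(−1.660) = 1 − 0.1901 ≈ 0.810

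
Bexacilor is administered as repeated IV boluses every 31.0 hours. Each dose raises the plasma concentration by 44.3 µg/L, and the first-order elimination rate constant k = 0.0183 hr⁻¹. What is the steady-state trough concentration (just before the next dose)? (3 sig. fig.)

Fraction remaining after one interval: e^(−kτ) = e^(−0.01830 × 31.0) = 0.5671
R = 1 / (1 − 0.5671) = 2.310
Css,max = 44.3 × 2.310 = 102.3 µg/L
Css,min = Css,max × e^(−kτ) = 102.3 × 0.5671 ≈ 58.0 µg/L

58.0 µg/L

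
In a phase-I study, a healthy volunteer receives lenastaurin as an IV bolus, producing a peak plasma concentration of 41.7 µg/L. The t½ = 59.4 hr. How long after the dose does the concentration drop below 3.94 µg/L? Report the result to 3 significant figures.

202 hours

k = ln 2 / 59.4 = 0.01167 hr⁻¹
C(t) = C₀ e^(−kt)  ⇒  t = ln(C₀/C) / k
t = ln(41.7/3.94) / 0.01167 = 2.359 / 0.01167 ≈ 202 hours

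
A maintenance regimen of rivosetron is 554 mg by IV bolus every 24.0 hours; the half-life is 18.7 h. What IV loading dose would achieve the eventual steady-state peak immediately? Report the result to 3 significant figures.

k = ln 2 / 18.7 = 0.03707 h⁻¹
Accumulation ratio R = 1 / (1 − e^(−kτ)) = 1 / (1 − e^(−0.03707×24.0)) = 1 / (1 − 0.4108) = 1.697
Loading dose = maintenance dose × R = 554 × 1.697 ≈ 940 mg

940 mg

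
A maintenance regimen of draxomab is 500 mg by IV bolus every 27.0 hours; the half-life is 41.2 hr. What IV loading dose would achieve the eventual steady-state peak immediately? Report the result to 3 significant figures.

k = ln 2 / 41.2 = 0.01682 hr⁻¹
Accumulation ratio R = 1 / (1 − e^(−kτ)) = 1 / (1 − e^(−0.01682×27.0)) = 1 / (1 − 0.6349) = 2.739
Loading dose = maintenance dose × R = 500 × 2.739 ≈ 1370 mg

1370 mg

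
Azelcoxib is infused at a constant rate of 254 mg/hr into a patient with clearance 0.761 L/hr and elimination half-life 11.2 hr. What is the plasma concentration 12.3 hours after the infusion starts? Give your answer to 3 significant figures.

178 mg/L

Css = rate / CL = 254 / 0.761 = 333.8 mg/L
k = ln 2 / 11.2 = 0.06189 hr⁻¹
C(t) = Css (1 − e^(−kt)) = 333.8 × (1 − e^(−0.7612)) = 333.8 × 0.5329 ≈ 178 mg/L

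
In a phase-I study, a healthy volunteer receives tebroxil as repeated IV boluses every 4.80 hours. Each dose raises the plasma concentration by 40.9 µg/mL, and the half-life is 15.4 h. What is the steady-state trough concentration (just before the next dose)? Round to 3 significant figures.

k = ln 2 / 15.4 = 0.04501 h⁻¹
Fraction remaining after one interval: e^(−kτ) = e^(−0.04501 × 4.80) = 0.8057
R = 1 / (1 − 0.8057) = 5.147
Css,max = 40.9 × 5.147 = 210.5 µg/mL
Css,min = Css,max × e^(−kτ) = 210.5 × 0.8057 ≈ 170 µg/mL

170 µg/mL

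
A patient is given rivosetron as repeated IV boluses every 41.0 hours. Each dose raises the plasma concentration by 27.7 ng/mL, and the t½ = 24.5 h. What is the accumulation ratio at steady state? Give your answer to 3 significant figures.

k = ln 2 / 24.5 = 0.02829 h⁻¹
Fraction remaining after one interval: e^(−kτ) = e^(−0.02829 × 41.0) = 0.3135
R = 1 / (1 − 0.3135) = 1 / 0.6865 ≈ 1.46

1.46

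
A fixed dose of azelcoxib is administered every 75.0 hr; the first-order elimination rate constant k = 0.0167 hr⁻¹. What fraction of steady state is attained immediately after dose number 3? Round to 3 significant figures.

0.977

f_n = 1 − e^(−nkτ) = 1 − e^(−3 × 0.01670 × 75.0) = 1 − e^(−3.757) = 1 − 0.02334 ≈ 0.977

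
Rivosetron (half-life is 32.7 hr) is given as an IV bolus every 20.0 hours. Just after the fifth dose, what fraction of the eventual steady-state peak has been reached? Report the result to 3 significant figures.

k = ln 2 / 32.7 = 0.02120 hr⁻¹
f_n = 1 − e^(−nkτ) = 1 − e^(−5 × 0.02120 × 20.0) = 1 − e^(−2.120) = 1 − 0.1201 ≈ 0.880

0.880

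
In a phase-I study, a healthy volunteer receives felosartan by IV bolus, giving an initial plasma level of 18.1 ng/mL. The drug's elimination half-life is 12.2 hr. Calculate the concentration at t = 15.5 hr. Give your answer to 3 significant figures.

k = ln 2 / 12.2 = 0.05682 hr⁻¹
C(t) = C₀ e^(−kt) = 18.1 × e^(−0.05682 × 15.5) = 18.1 × e^(−0.8806) = 18.1 × 0.4145 ≈ 7.50 ng/mL

7.50 ng/mL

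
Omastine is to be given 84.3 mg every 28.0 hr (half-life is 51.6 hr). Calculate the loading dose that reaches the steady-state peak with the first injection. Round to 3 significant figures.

k = ln 2 / 51.6 = 0.01343 hr⁻¹
Accumulation ratio R = 1 / (1 − e^(−kτ)) = 1 / (1 − e^(−0.01343×28.0)) = 1 / (1 − 0.6865) = 3.190
Loading dose = maintenance dose × R = 84.3 × 3.190 ≈ 269 mg

269 mg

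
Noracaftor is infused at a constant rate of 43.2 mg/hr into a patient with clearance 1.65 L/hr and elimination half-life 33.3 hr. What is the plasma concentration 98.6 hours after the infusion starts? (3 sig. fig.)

Css = rate / CL = 43.2 / 1.65 = 26.18 µg/mL
k = ln 2 / 33.3 = 0.02082 hr⁻¹
C(t) = Css (1 − e^(−kt)) = 26.18 × (1 − e^(−2.052)) = 26.18 × 0.8716 ≈ 22.8 µg/mL

22.8 µg/mL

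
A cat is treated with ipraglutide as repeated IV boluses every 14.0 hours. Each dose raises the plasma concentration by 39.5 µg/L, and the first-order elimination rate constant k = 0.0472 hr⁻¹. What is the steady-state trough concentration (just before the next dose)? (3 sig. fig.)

Fraction remaining after one interval: e^(−kτ) = e^(−0.04720 × 14.0) = 0.5164
R = 1 / (1 − 0.5164) = 2.068
Css,max = 39.5 × 2.068 = 81.69 µg/L
Css,min = Css,max × e^(−kτ) = 81.69 × 0.5164 ≈ 42.2 µg/L

42.2 µg/L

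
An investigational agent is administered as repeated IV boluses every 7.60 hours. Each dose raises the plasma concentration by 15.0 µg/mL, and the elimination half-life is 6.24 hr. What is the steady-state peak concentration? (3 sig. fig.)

26.3 µg/mL

k = ln 2 / 6.24 = 0.1111 hr⁻¹
Fraction remaining after one interval: e^(−kτ) = e^(−0.1111 × 7.60) = 0.4299
R = 1 / (1 − 0.4299) = 1.754
Css,max = 15.0 × 1.754 ≈ 26.3 µg/mL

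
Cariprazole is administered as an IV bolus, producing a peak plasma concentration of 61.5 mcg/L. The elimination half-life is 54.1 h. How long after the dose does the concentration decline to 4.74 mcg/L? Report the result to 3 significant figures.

k = ln 2 / 54.1 = 0.01281 h⁻¹
C(t) = C₀ e^(−kt)  ⇒  t = ln(C₀/C) / k
t = ln(61.5/4.74) / 0.01281 = 2.563 / 0.01281 ≈ 200 hours

200 hours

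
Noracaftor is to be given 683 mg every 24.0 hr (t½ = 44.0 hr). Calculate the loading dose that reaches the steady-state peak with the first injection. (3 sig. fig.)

2170 mg

k = ln 2 / 44.0 = 0.01575 hr⁻¹
Accumulation ratio R = 1 / (1 − e^(−kτ)) = 1 / (1 − e^(−0.01575×24.0)) = 1 / (1 − 0.6852) = 3.176
Loading dose = maintenance dose × R = 683 × 3.176 ≈ 2170 mg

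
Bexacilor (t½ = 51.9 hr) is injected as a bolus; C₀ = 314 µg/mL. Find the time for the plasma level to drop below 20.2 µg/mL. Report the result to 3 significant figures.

k = ln 2 / 51.9 = 0.01336 hr⁻¹
C(t) = C₀ e^(−kt)  ⇒  t = ln(C₀/C) / k
t = ln(314/20.2) / 0.01336 = 2.744 / 0.01336 ≈ 205 hours

205 hours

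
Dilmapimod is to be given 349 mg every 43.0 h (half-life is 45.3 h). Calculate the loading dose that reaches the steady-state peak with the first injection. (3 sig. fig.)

k = ln 2 / 45.3 = 0.01530 h⁻¹
Accumulation ratio R = 1 / (1 − e^(−kτ)) = 1 / (1 − e^(−0.01530×43.0)) = 1 / (1 − 0.5179) = 2.074
Loading dose = maintenance dose × R = 349 × 2.074 ≈ 724 mg

724 mg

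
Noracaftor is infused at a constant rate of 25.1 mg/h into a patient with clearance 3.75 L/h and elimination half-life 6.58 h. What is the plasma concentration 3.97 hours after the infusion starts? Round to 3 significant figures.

Css = rate / CL = 25.1 / 3.75 = 6.693 mg/L
k = ln 2 / 6.58 = 0.1053 h⁻¹
C(t) = Css (1 − e^(−kt)) = 6.693 × (1 − e^(−0.4182)) = 6.693 × 0.3418 ≈ 2.29 mg/L

2.29 mg/L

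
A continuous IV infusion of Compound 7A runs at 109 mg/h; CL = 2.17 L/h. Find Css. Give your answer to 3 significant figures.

50.2 µg/mL

Css = infusion rate / CL = 109 / 2.17 ≈ 50.2 µg/mL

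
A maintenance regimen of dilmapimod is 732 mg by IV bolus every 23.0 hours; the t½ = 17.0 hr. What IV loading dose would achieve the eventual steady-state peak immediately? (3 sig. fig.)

k = ln 2 / 17.0 = 0.04077 hr⁻¹
Accumulation ratio R = 1 / (1 − e^(−kτ)) = 1 / (1 − e^(−0.04077×23.0)) = 1 / (1 − 0.3915) = 1.643
Loading dose = maintenance dose × R = 732 × 1.643 ≈ 1200 mg

1200 mg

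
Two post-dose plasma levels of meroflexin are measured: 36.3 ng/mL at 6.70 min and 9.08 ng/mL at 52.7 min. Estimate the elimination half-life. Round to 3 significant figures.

23.0 minutes

k = ln(C₁/C₂) / (t₂ − t₁) = ln(36.3/9.08) / (52.7 − 6.70)
  = 1.386 / 46.00 = 0.03012 min⁻¹
t½ = ln 2 / k = ln 2 / 0.03012 ≈ 23.0 minutes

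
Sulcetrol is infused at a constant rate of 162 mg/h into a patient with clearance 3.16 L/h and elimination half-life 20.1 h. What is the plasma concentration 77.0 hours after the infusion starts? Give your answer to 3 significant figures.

Css = rate / CL = 162 / 3.16 = 51.27 mg/L
k = ln 2 / 20.1 = 0.03448 h⁻¹
C(t) = Css (1 − e^(−kt)) = 51.27 × (1 − e^(−2.655)) = 51.27 × 0.9297 ≈ 47.7 mg/L

47.7 mg/L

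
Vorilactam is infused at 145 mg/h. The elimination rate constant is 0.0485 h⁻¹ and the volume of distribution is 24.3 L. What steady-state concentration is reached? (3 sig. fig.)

CL = k · V = 0.0485 × 24.3 = 1.179 L/h
Css = rate / CL = 145 / 1.179 ≈ 123 µg/mL

123 µg/mL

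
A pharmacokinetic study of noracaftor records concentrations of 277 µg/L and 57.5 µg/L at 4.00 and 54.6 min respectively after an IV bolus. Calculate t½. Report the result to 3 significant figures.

k = ln(C₁/C₂) / (t₂ − t₁) = ln(277/57.5) / (54.6 − 4.00)
  = 1.572 / 50.60 = 0.03107 min⁻¹
t½ = ln 2 / k = ln 2 / 0.03107 ≈ 22.3 minutes

22.3 minutes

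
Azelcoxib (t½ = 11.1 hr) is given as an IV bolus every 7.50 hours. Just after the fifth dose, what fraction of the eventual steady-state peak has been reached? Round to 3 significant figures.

k = ln 2 / 11.1 = 0.06245 hr⁻¹
f_n = 1 − e^(−nkτ) = 1 − e^(−5 × 0.06245 × 7.50) = 1 − e^(−2.342) = 1 − 0.09616 ≈ 0.904

0.904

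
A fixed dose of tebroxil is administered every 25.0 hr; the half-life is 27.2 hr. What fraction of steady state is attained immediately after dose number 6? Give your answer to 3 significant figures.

k = ln 2 / 27.2 = 0.02548 hr⁻¹
f_n = 1 − e^(−nkτ) = 1 − e^(−6 × 0.02548 × 25.0) = 1 − e^(−3.823) = 1 − 0.02187 ≈ 0.978

0.978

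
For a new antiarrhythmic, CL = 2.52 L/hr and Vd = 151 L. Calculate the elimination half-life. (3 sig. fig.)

k = CL / V = 2.52 / 151 = 0.01669 hr⁻¹
t½ = ln 2 / k = ln 2 / 0.01669 ≈ 41.5 hours

41.5 hours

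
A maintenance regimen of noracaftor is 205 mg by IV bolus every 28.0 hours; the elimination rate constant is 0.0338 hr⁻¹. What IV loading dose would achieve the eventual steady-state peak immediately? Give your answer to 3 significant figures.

Accumulation ratio R = 1 / (1 − e^(−kτ)) = 1 / (1 − e^(−0.03380×28.0)) = 1 / (1 − 0.3881) = 1.634
Loading dose = maintenance dose × R = 205 × 1.634 ≈ 335 mg

335 mg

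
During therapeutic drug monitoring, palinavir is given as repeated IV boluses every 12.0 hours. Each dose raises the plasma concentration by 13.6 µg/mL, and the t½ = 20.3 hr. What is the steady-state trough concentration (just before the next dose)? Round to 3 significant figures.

26.9 µg/mL

k = ln 2 / 20.3 = 0.03415 hr⁻¹
Fraction remaining after one interval: e^(−kτ) = e^(−0.03415 × 12.0) = 0.6638
R = 1 / (1 − 0.6638) = 2.975
Css,max = 13.6 × 2.975 = 40.45 µg/mL
Css,min = Css,max × e^(−kτ) = 40.45 × 0.6638 ≈ 26.9 µg/mL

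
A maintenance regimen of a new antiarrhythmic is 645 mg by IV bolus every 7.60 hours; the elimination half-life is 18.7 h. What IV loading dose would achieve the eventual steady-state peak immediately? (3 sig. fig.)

k = ln 2 / 18.7 = 0.03707 h⁻¹
Accumulation ratio R = 1 / (1 − e^(−kτ)) = 1 / (1 − e^(−0.03707×7.60)) = 1 / (1 − 0.7545) = 4.073
Loading dose = maintenance dose × R = 645 × 4.073 ≈ 2630 mg

2630 mg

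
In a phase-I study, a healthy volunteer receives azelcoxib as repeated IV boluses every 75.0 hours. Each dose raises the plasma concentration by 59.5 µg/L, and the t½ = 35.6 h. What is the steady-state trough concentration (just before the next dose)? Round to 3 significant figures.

k = ln 2 / 35.6 = 0.01947 h⁻¹
Fraction remaining after one interval: e^(−kτ) = e^(−0.01947 × 75.0) = 0.2322
R = 1 / (1 − 0.2322) = 1.302
Css,max = 59.5 × 1.302 = 77.49 µg/L
Css,min = Css,max × e^(−kτ) = 77.49 × 0.2322 ≈ 18.0 µg/L

18.0 µg/L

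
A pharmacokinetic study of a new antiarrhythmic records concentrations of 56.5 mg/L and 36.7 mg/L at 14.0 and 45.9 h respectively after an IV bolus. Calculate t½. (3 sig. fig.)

k = ln(C₁/C₂) / (t₂ − t₁) = ln(56.5/36.7) / (45.9 − 14.0)
  = 0.4315 / 31.90 = 0.01353 h⁻¹
t½ = ln 2 / k = ln 2 / 0.01353 ≈ 51.2 hours

51.2 hours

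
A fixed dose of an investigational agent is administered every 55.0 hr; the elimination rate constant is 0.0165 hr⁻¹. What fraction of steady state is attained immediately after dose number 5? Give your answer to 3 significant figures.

0.989

f_n = 1 − e^(−nkτ) = 1 − e^(−5 × 0.01650 × 55.0) = 1 − e^(−4.538) = 1 − 0.01070 ≈ 0.989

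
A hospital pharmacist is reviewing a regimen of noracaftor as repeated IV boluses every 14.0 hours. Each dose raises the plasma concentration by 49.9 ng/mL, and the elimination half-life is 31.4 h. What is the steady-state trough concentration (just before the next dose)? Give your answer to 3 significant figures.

138 ng/mL

k = ln 2 / 31.4 = 0.02207 h⁻¹
Fraction remaining after one interval: e^(−kτ) = e^(−0.02207 × 14.0) = 0.7341
R = 1 / (1 − 0.7341) = 3.761
Css,max = 49.9 × 3.761 = 187.7 ng/mL
Css,min = Css,max × e^(−kτ) = 187.7 × 0.7341 ≈ 138 ng/mL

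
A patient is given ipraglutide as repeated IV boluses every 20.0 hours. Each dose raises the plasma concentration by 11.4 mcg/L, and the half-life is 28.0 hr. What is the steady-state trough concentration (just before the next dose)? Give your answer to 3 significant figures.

17.8 mcg/L

k = ln 2 / 28.0 = 0.02476 hr⁻¹
Fraction remaining after one interval: e^(−kτ) = e^(−0.02476 × 20.0) = 0.6095
R = 1 / (1 − 0.6095) = 2.561
Css,max = 11.4 × 2.561 = 29.19 mcg/L
Css,min = Css,max × e^(−kτ) = 29.19 × 0.6095 ≈ 17.8 mcg/L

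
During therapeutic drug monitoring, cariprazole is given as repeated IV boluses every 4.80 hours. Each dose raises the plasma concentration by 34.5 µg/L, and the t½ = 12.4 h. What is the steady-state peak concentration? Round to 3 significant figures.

k = ln 2 / 12.4 = 0.05590 h⁻¹
Fraction remaining after one interval: e^(−kτ) = e^(−0.05590 × 4.80) = 0.7647
R = 1 / (1 − 0.7647) = 4.249
Css,max = 34.5 × 4.249 ≈ 147 µg/L

147 µg/L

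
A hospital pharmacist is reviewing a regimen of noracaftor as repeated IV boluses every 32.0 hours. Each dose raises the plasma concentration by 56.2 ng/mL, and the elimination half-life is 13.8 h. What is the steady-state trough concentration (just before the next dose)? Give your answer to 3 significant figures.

14.1 ng/mL

k = ln 2 / 13.8 = 0.05023 h⁻¹
Fraction remaining after one interval: e^(−kτ) = e^(−0.05023 × 32.0) = 0.2004
R = 1 / (1 − 0.2004) = 1.251
Css,max = 56.2 × 1.251 = 70.29 ng/mL
Css,min = Css,max × e^(−kτ) = 70.29 × 0.2004 ≈ 14.1 ng/mL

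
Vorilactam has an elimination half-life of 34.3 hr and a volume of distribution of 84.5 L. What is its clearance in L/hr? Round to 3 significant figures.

1.71 L/hr

k = ln 2 / t½ = ln 2 / 34.3 = 0.02021 hr⁻¹
CL = k · V = 0.02021 × 84.5 ≈ 1.71 L/hr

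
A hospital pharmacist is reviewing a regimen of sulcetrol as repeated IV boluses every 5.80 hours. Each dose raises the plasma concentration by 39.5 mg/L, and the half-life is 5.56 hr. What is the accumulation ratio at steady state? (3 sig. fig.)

1.94

k = ln 2 / 5.56 = 0.1247 hr⁻¹
Fraction remaining after one interval: e^(−kτ) = e^(−0.1247 × 5.80) = 0.4853
R = 1 / (1 − 0.4853) = 1 / 0.5147 ≈ 1.94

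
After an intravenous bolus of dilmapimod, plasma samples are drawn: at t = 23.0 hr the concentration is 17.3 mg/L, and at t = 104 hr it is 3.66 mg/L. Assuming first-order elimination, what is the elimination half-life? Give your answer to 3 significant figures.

36.1 hours

k = ln(C₁/C₂) / (t₂ − t₁) = ln(17.3/3.66) / (104 − 23.0)
  = 1.553 / 81.00 = 0.01918 hr⁻¹
t½ = ln 2 / k = ln 2 / 0.01918 ≈ 36.1 hours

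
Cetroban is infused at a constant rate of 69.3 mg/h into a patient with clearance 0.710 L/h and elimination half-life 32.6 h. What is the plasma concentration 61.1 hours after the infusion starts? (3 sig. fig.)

Css = rate / CL = 69.3 / 0.710 = 97.61 mg/L
k = ln 2 / 32.6 = 0.02126 h⁻¹
C(t) = Css (1 − e^(−kt)) = 97.61 × (1 − e^(−1.299)) = 97.61 × 0.7272 ≈ 71.0 mg/L

71.0 mg/L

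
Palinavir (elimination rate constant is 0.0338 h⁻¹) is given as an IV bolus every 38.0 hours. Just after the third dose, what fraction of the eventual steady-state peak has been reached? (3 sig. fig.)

0.979

f_n = 1 − e^(−nkτ) = 1 − e^(−3 × 0.03380 × 38.0) = 1 − e^(−3.853) = 1 − 0.02121 ≈ 0.979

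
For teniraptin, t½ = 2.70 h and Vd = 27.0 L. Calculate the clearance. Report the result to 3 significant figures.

k = ln 2 / t½ = ln 2 / 2.70 = 0.2567 h⁻¹
CL = k · V = 0.2567 × 27.0 ≈ 6.93 L/h

6.93 L/h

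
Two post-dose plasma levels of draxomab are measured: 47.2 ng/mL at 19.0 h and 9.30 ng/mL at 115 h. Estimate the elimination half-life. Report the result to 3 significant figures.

k = ln(C₁/C₂) / (t₂ − t₁) = ln(47.2/9.30) / (115 − 19.0)
  = 1.624 / 96.00 = 0.01692 h⁻¹
t½ = ln 2 / k = ln 2 / 0.01692 ≈ 41.0 hours

41.0 hours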